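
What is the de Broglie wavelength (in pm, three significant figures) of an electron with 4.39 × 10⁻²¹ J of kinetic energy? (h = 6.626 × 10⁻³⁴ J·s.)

λ = 7410 pm

p = √(2mKE) = √(2 × 9.109 × 10⁻³¹ × 4.390 × 10⁻²¹) = 8.943 × 10⁻²⁶ kg·m/s.
λ = h/p = 6.626 × 10⁻³⁴ / 8.943 × 10⁻²⁶ = 7.41 × 10⁻⁹ m = 7410 pm.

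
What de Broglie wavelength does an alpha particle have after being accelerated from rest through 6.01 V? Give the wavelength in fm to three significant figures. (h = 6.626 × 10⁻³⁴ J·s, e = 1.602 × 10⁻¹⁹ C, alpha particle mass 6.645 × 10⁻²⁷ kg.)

λ = 4140 fm

KE = 2eV = 2 × 1.602 × 10⁻¹⁹ × 6.010 = 1.926 × 10⁻¹⁸ J.
p = √(2mKE) = √(2 × 6.645 × 10⁻²⁷ × 1.926 × 10⁻¹⁸) = 1.600 × 10⁻²² kg·m/s.
λ = h/p = 6.626 × 10⁻³⁴ / 1.600 × 10⁻²² = 4.14 × 10⁻¹² m = 4140 fm.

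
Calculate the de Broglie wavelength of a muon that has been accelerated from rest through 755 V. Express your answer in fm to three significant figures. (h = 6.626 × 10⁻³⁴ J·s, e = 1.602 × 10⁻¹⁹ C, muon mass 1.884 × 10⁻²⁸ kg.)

λ = 3100 fm

KE = eV = 1.602 × 10⁻¹⁹ × 755.0 = 1.210 × 10⁻¹⁶ J.
p = √(2mKE) = √(2 × 1.884 × 10⁻²⁸ × 1.210 × 10⁻¹⁶) = 2.135 × 10⁻²² kg·m/s.
λ = h/p = 6.626 × 10⁻³⁴ / 2.135 × 10⁻²² = 3.10 × 10⁻¹² m = 3100 fm.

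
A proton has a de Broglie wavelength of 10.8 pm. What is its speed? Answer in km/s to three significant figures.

p = h/λ = 6.626 × 10⁻³⁴ / 1.080 × 10⁻¹¹ = 6.135 × 10⁻²³ kg·m/s.
v = p/m = 6.135 × 10⁻²³ / 1.673 × 10⁻²⁷ = 3.67 × 10⁴ m/s = 36.7 km/s.

v = 36.7 km/s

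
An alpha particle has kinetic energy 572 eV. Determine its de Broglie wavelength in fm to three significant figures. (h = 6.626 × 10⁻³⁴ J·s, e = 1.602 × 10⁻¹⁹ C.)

λ = 600 fm

KE = 572 eV = 9.163 × 10⁻¹⁷ J.
p = √(2mKE) = √(2 × 6.645 × 10⁻²⁷ × 9.163 × 10⁻¹⁷) = 1.104 × 10⁻²¹ kg·m/s.
λ = h/p = 6.626 × 10⁻³⁴ / 1.104 × 10⁻²¹ = 6.00 × 10⁻¹³ m = 600 fm.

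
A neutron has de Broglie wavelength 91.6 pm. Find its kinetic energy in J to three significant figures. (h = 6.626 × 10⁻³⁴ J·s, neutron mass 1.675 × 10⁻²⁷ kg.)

KE = 1.56 × 10⁻²⁰ J

p = h/λ = 6.626 × 10⁻³⁴ / 9.160 × 10⁻¹¹ = 7.234 × 10⁻²⁴ kg·m/s.
KE = p²/(2m) = (7.234 × 10⁻²⁴)² / (2 × 1.675 × 10⁻²⁷) = 1.562 × 10⁻²⁰ J = 1.56 × 10⁻²⁰ J.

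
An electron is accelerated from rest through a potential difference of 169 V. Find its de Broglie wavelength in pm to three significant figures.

KE = eV = 1.602 × 10⁻¹⁹ × 169.0 = 2.707 × 10⁻¹⁷ J.
p = √(2mKE) = √(2 × 9.109 × 10⁻³¹ × 2.707 × 10⁻¹⁷) = 7.023 × 10⁻²⁴ kg·m/s.
λ = h/p = 6.626 × 10⁻³⁴ / 7.023 × 10⁻²⁴ = 9.43 × 10⁻¹¹ m = 94.3 pm.

λ = 94.3 pm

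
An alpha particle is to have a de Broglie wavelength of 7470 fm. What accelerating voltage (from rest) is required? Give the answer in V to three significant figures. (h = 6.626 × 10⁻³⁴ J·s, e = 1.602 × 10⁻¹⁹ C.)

p = h/λ = 6.626 × 10⁻³⁴ / 7.470 × 10⁻¹² = 8.870 × 10⁻²³ kg·m/s.
KE = p²/(2m) = 5.920 × 10⁻¹⁹ J.
V = KE/2e = 5.920 × 10⁻¹⁹ / (2 × 1.602 × 10⁻¹⁹) = 1.85 V.

V = 1.85 V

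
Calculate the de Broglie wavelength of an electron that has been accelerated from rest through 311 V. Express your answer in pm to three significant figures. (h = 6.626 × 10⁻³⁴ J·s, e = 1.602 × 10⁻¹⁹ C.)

λ = 69.5 pm

KE = eV = 1.602 × 10⁻¹⁹ × 311.0 = 4.982 × 10⁻¹⁷ J.
p = √(2mKE) = √(2 × 9.109 × 10⁻³¹ × 4.982 × 10⁻¹⁷) = 9.527 × 10⁻²⁴ kg·m/s.
λ = h/p = 6.626 × 10⁻³⁴ / 9.527 × 10⁻²⁴ = 6.95 × 10⁻¹¹ m = 69.5 pm.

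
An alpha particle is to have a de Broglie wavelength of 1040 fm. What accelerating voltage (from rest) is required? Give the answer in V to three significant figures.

p = h/λ = 6.626 × 10⁻³⁴ / 1.040 × 10⁻¹² = 6.371 × 10⁻²² kg·m/s.
KE = p²/(2m) = 3.054 × 10⁻¹⁷ J.
V = KE/2e = 3.054 × 10⁻¹⁷ / (2 × 1.602 × 10⁻¹⁹) = 95.3 V.

V = 95.3 V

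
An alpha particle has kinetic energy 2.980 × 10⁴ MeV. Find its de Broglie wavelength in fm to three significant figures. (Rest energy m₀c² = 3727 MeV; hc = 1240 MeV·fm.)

λ = 0.0372 fm

Total energy E = KE + m₀c² = 2.980 × 10⁴ + 3727 = 33527 MeV.
(pc)² = E² − (m₀c²)² = (33527)² − (3727)² = 1.110 × 10⁹ MeV², so pc = 3.332 × 10⁴ MeV.
λ = hc/(pc) = 1240 MeV·fm / 3.332 × 10⁴ MeV = 0.0372 fm.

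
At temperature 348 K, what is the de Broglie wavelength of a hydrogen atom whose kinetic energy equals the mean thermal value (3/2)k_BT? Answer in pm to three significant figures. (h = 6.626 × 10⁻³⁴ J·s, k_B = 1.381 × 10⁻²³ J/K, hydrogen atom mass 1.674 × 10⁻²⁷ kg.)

λ = 135 pm

KE = (3/2)k_BT = 1.5 × 1.381 × 10⁻²³ × 348 = 7.209 × 10⁻²¹ J.
p = √(2mKE) = √(2 × 1.674 × 10⁻²⁷ × 7.209 × 10⁻²¹) = 4.913 × 10⁻²⁴ kg·m/s.
λ = h/p = 1.35 × 10⁻¹⁰ m = 135 pm.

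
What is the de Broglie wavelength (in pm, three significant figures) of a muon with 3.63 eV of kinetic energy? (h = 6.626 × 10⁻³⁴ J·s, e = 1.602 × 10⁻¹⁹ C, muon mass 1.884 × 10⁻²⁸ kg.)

KE = 3.63 eV = 5.815 × 10⁻¹⁹ J.
p = √(2mKE) = √(2 × 1.884 × 10⁻²⁸ × 5.815 × 10⁻¹⁹) = 1.480 × 10⁻²³ kg·m/s.
λ = h/p = 6.626 × 10⁻³⁴ / 1.480 × 10⁻²³ = 4.48 × 10⁻¹¹ m = 44.8 pm.

λ = 44.8 pm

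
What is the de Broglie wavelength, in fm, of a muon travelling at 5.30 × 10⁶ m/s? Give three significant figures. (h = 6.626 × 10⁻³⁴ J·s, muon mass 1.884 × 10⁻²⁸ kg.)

p = mv = 1.884 × 10⁻²⁸ × 5.30 × 10⁶ = 9.985 × 10⁻²² kg·m/s.
λ = h/p = 6.626 × 10⁻³⁴ / 9.985 × 10⁻²² = 6.64 × 10⁻¹³ m = 664 fm.

λ = 664 fm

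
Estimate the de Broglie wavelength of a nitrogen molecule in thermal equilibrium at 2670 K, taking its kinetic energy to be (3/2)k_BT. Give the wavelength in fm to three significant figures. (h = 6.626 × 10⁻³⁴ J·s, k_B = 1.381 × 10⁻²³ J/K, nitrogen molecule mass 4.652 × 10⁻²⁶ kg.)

λ = 9240 fm

KE = (3/2)k_BT = 1.5 × 1.381 × 10⁻²³ × 2670 = 5.531 × 10⁻²⁰ J.
p = √(2mKE) = √(2 × 4.652 × 10⁻²⁶ × 5.531 × 10⁻²⁰) = 7.174 × 10⁻²³ kg·m/s.
λ = h/p = 9.24 × 10⁻¹² m = 9240 fm.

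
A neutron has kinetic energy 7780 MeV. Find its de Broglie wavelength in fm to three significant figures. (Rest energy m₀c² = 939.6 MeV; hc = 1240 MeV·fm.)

λ = 0.143 fm

Total energy E = KE + m₀c² = 7780 + 939.6 = 8719.6 MeV.
(pc)² = E² − (m₀c²)² = (8719.6)² − (939.6)² = 7.515 × 10⁷ MeV², so pc = 8669 MeV.
λ = hc/(pc) = 1240 MeV·fm / 8669 MeV = 0.143 fm.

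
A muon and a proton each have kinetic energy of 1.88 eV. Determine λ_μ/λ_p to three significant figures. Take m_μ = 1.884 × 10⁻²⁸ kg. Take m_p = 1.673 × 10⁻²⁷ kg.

λ_μ/λ_p = 2.98

At fixed KE, p = √(2mKE) so λ = h/p ∝ 1/√m.
λ_μ/λ_p = √(m_p/m_μ) = √(1.673 × 10⁻²⁷/1.884 × 10⁻²⁸) = √(8.880) = 2.98.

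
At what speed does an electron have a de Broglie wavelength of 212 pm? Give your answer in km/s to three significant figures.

v = 3430 km/s

p = h/λ = 6.626 × 10⁻³⁴ / 2.120 × 10⁻¹⁰ = 3.125 × 10⁻²⁴ kg·m/s.
v = p/m = 3.125 × 10⁻²⁴ / 9.109 × 10⁻³¹ = 3.43 × 10⁶ m/s = 3430 km/s.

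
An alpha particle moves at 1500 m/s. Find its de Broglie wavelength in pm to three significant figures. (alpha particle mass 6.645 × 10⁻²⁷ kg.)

λ = 66.5 pm

p = mv = 6.645 × 10⁻²⁷ × 1500 = 9.968 × 10⁻²⁴ kg·m/s.
λ = h/p = 6.626 × 10⁻³⁴ / 9.968 × 10⁻²⁴ = 6.65 × 10⁻¹¹ m = 66.5 pm.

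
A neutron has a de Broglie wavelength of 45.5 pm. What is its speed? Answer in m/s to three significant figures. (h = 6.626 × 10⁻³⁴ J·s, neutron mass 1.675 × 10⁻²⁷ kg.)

p = h/λ = 6.626 × 10⁻³⁴ / 4.550 × 10⁻¹¹ = 1.456 × 10⁻²³ kg·m/s.
v = p/m = 1.456 × 10⁻²³ / 1.675 × 10⁻²⁷ = 8.69 × 10³ m/s = 8690 m/s.

v = 8690 m/s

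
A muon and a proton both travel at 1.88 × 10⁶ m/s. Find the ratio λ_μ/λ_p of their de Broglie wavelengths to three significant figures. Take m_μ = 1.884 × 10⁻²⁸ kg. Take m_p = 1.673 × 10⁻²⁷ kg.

λ_μ/λ_p = 8.88

At fixed v, p = mv so λ = h/(mv) ∝ 1/m.
λ_μ/λ_p = m_p/m_μ = 1.673 × 10⁻²⁷/1.884 × 10⁻²⁸ = 8.88.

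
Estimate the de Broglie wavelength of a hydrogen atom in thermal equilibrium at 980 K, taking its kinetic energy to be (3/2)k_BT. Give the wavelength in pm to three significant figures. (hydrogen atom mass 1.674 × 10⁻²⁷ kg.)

KE = (3/2)k_BT = 1.5 × 1.381 × 10⁻²³ × 980 = 2.030 × 10⁻²⁰ J.
p = √(2mKE) = √(2 × 1.674 × 10⁻²⁷ × 2.030 × 10⁻²⁰) = 8.244 × 10⁻²⁴ kg·m/s.
λ = h/p = 8.04 × 10⁻¹¹ m = 80.4 pm.

λ = 80.4 pm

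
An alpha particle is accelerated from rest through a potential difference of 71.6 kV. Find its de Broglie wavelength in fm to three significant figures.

λ = 37.9 fm

KE = 2eV = 2 × 1.602 × 10⁻¹⁹ × 7.160 × 10⁴ = 2.294 × 10⁻¹⁴ J.
p = √(2mKE) = √(2 × 6.645 × 10⁻²⁷ × 2.294 × 10⁻¹⁴) = 1.746 × 10⁻²⁰ kg·m/s.
λ = h/p = 6.626 × 10⁻³⁴ / 1.746 × 10⁻²⁰ = 3.79 × 10⁻¹⁴ m = 37.9 fm.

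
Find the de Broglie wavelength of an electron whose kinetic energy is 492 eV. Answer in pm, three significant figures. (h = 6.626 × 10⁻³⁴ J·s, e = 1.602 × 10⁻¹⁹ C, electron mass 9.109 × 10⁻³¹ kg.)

KE = 492 eV = 7.882 × 10⁻¹⁷ J.
p = √(2mKE) = √(2 × 9.109 × 10⁻³¹ × 7.882 × 10⁻¹⁷) = 1.198 × 10⁻²³ kg·m/s.
λ = h/p = 6.626 × 10⁻³⁴ / 1.198 × 10⁻²³ = 5.53 × 10⁻¹¹ m = 55.3 pm.

λ = 55.3 pm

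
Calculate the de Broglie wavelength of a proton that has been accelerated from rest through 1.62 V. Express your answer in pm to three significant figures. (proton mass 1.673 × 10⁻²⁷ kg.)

λ = 22.5 pm

KE = eV = 1.602 × 10⁻¹⁹ × 1.620 = 2.595 × 10⁻¹⁹ J.
p = √(2mKE) = √(2 × 1.673 × 10⁻²⁷ × 2.595 × 10⁻¹⁹) = 2.947 × 10⁻²³ kg·m/s.
λ = h/p = 6.626 × 10⁻³⁴ / 2.947 × 10⁻²³ = 2.25 × 10⁻¹¹ m = 22.5 pm.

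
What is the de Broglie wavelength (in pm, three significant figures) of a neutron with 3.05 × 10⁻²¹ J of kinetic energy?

λ = 207 pm

p = √(2mKE) = √(2 × 1.675 × 10⁻²⁷ × 3.050 × 10⁻²¹) = 3.196 × 10⁻²⁴ kg·m/s.
λ = h/p = 6.626 × 10⁻³⁴ / 3.196 × 10⁻²⁴ = 2.07 × 10⁻¹⁰ m = 207 pm.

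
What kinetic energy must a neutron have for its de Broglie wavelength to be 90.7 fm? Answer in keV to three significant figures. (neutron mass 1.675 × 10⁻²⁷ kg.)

KE = 99.4 keV

p = h/λ = 6.626 × 10⁻³⁴ / 9.070 × 10⁻¹⁴ = 7.305 × 10⁻²¹ kg·m/s.
KE = p²/(2m) = (7.305 × 10⁻²¹)² / (2 × 1.675 × 10⁻²⁷) = 1.593 × 10⁻¹⁴ J = 99.4 keV.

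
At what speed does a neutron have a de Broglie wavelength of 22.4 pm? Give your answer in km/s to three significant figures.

p = h/λ = 6.626 × 10⁻³⁴ / 2.240 × 10⁻¹¹ = 2.958 × 10⁻²³ kg·m/s.
v = p/m = 2.958 × 10⁻²³ / 1.675 × 10⁻²⁷ = 1.77 × 10⁴ m/s = 17.7 km/s.

v = 17.7 km/s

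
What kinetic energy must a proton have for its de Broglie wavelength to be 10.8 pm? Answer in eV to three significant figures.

p = h/λ = 6.626 × 10⁻³⁴ / 1.080 × 10⁻¹¹ = 6.135 × 10⁻²³ kg·m/s.
KE = p²/(2m) = (6.135 × 10⁻²³)² / (2 × 1.673 × 10⁻²⁷) = 1.125 × 10⁻¹⁸ J = 7.02 eV.

KE = 7.02 eV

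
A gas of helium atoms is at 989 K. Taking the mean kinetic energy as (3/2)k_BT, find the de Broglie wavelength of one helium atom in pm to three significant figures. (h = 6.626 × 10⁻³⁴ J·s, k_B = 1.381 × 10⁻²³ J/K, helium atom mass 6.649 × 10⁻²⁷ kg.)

λ = 40.1 pm

KE = (3/2)k_BT = 1.5 × 1.381 × 10⁻²³ × 989 = 2.049 × 10⁻²⁰ J.
p = √(2mKE) = √(2 × 6.649 × 10⁻²⁷ × 2.049 × 10⁻²⁰) = 1.651 × 10⁻²³ kg·m/s.
λ = h/p = 4.01 × 10⁻¹¹ m = 40.1 pm.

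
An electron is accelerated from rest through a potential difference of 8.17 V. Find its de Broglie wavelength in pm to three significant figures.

λ = 429 pm

KE = eV = 1.602 × 10⁻¹⁹ × 8.170 = 1.309 × 10⁻¹⁸ J.
p = √(2mKE) = √(2 × 9.109 × 10⁻³¹ × 1.309 × 10⁻¹⁸) = 1.544 × 10⁻²⁴ kg·m/s.
λ = h/p = 6.626 × 10⁻³⁴ / 1.544 × 10⁻²⁴ = 4.29 × 10⁻¹⁰ m = 429 pm.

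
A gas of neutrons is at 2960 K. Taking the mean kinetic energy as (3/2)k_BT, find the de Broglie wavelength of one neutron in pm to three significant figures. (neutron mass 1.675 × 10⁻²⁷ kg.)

λ = 46.2 pm

KE = (3/2)k_BT = 1.5 × 1.381 × 10⁻²³ × 2960 = 6.132 × 10⁻²⁰ J.
p = √(2mKE) = √(2 × 1.675 × 10⁻²⁷ × 6.132 × 10⁻²⁰) = 1.433 × 10⁻²³ kg·m/s.
λ = h/p = 4.62 × 10⁻¹¹ m = 46.2 pm.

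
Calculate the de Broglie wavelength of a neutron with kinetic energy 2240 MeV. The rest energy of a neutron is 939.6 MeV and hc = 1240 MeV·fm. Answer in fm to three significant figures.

Total energy E = KE + m₀c² = 2240 + 939.6 = 3179.6 MeV.
(pc)² = E² − (m₀c²)² = (3179.6)² − (939.6)² = 9.227 × 10⁶ MeV², so pc = 3038 MeV.
λ = hc/(pc) = 1240 MeV·fm / 3038 MeV = 0.408 fm.

λ = 0.408 fm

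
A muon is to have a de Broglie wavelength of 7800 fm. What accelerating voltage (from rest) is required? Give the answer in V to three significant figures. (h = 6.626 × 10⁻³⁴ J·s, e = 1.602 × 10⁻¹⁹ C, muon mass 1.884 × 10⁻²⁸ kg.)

p = h/λ = 6.626 × 10⁻³⁴ / 7.800 × 10⁻¹² = 8.495 × 10⁻²³ kg·m/s.
KE = p²/(2m) = 1.915 × 10⁻¹⁷ J.
V = KE/e = 1.915 × 10⁻¹⁷ / (1.602 × 10⁻¹⁹) = 120 V.

V = 120 V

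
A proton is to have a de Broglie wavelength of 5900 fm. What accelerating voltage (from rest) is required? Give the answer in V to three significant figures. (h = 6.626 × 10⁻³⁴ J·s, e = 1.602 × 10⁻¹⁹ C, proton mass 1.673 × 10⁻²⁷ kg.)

p = h/λ = 6.626 × 10⁻³⁴ / 5.900 × 10⁻¹² = 1.123 × 10⁻²² kg·m/s.
KE = p²/(2m) = 3.769 × 10⁻¹⁸ J.
V = KE/e = 3.769 × 10⁻¹⁸ / (1.602 × 10⁻¹⁹) = 23.5 V.

V = 23.5 V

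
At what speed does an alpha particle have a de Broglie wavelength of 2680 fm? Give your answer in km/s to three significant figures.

v = 37.2 km/s

p = h/λ = 6.626 × 10⁻³⁴ / 2.680 × 10⁻¹² = 2.472 × 10⁻²² kg·m/s.
v = p/m = 2.472 × 10⁻²² / 6.645 × 10⁻²⁷ = 3.72 × 10⁴ m/s = 37.2 km/s.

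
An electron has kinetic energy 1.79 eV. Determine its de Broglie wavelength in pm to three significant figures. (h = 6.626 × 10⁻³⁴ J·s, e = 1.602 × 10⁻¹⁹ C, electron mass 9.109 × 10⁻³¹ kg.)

λ = 917 pm

KE = 1.79 eV = 2.868 × 10⁻¹⁹ J.
p = √(2mKE) = √(2 × 9.109 × 10⁻³¹ × 2.868 × 10⁻¹⁹) = 7.228 × 10⁻²⁵ kg·m/s.
λ = h/p = 6.626 × 10⁻³⁴ / 7.228 × 10⁻²⁵ = 9.17 × 10⁻¹⁰ m = 917 pm.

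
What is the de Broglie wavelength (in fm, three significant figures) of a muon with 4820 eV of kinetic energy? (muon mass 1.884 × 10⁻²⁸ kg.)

λ = 1230 fm

KE = 4820 eV = 7.722 × 10⁻¹⁶ J.
p = √(2mKE) = √(2 × 1.884 × 10⁻²⁸ × 7.722 × 10⁻¹⁶) = 5.394 × 10⁻²² kg·m/s.
λ = h/p = 6.626 × 10⁻³⁴ / 5.394 × 10⁻²² = 1.23 × 10⁻¹² m = 1230 fm.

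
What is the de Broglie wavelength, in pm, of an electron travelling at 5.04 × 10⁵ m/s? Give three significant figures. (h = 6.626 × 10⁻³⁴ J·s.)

λ = 1440 pm

p = mv = 9.109 × 10⁻³¹ × 5.04 × 10⁵ = 4.591 × 10⁻²⁵ kg·m/s.
λ = h/p = 6.626 × 10⁻³⁴ / 4.591 × 10⁻²⁵ = 1.44 × 10⁻⁹ m = 1440 pm.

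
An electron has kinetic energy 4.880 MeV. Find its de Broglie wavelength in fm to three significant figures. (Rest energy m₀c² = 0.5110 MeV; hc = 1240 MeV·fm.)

Total energy E = KE + m₀c² = 4.880 + 0.5110 = 5.3910 MeV.
(pc)² = E² − (m₀c²)² = (5.3910)² − (0.5110)² = 28.80 MeV², so pc = 5.367 MeV.
λ = hc/(pc) = 1240 MeV·fm / 5.367 MeV = 231 fm.

λ = 231 fm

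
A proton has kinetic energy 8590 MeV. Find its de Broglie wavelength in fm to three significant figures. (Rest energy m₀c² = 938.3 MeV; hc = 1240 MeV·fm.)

Total energy E = KE + m₀c² = 8590 + 938.3 = 9528.3 MeV.
(pc)² = E² − (m₀c²)² = (9528.3)² − (938.3)² = 8.991 × 10⁷ MeV², so pc = 9482 MeV.
λ = hc/(pc) = 1240 MeV·fm / 9482 MeV = 0.131 fm.

λ = 0.131 fm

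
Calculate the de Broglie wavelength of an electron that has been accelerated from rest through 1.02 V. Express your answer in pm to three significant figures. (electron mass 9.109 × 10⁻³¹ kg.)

λ = 1210 pm

KE = eV = 1.602 × 10⁻¹⁹ × 1.020 = 1.634 × 10⁻¹⁹ J.
p = √(2mKE) = √(2 × 9.109 × 10⁻³¹ × 1.634 × 10⁻¹⁹) = 5.456 × 10⁻²⁵ kg·m/s.
λ = h/p = 6.626 × 10⁻³⁴ / 5.456 × 10⁻²⁵ = 1.21 × 10⁻⁹ m = 1210 pm.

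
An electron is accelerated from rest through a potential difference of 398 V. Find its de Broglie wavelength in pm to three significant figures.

λ = 61.5 pm

KE = eV = 1.602 × 10⁻¹⁹ × 398.0 = 6.376 × 10⁻¹⁷ J.
p = √(2mKE) = √(2 × 9.109 × 10⁻³¹ × 6.376 × 10⁻¹⁷) = 1.078 × 10⁻²³ kg·m/s.
λ = h/p = 6.626 × 10⁻³⁴ / 1.078 × 10⁻²³ = 6.15 × 10⁻¹¹ m = 61.5 pm.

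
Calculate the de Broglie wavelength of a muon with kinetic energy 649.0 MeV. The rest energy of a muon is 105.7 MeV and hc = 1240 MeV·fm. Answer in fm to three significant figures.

Total energy E = KE + m₀c² = 649.0 + 105.7 = 754.7 MeV.
(pc)² = E² − (m₀c²)² = (754.7)² − (105.7)² = 5.584 × 10⁵ MeV², so pc = 747.3 MeV.
λ = hc/(pc) = 1240 MeV·fm / 747.3 MeV = 1.66 fm.

λ = 1.66 fm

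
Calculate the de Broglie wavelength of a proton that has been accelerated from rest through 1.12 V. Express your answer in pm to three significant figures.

KE = eV = 1.602 × 10⁻¹⁹ × 1.120 = 1.794 × 10⁻¹⁹ J.
p = √(2mKE) = √(2 × 1.673 × 10⁻²⁷ × 1.794 × 10⁻¹⁹) = 2.450 × 10⁻²³ kg·m/s.
λ = h/p = 6.626 × 10⁻³⁴ / 2.450 × 10⁻²³ = 2.70 × 10⁻¹¹ m = 27.0 pm.

λ = 27.0 pm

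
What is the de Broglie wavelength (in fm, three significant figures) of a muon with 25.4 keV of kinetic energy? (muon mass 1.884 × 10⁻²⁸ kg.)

λ = 535 fm

KE = 25.4 keV = 4.069 × 10⁻¹⁵ J.
p = √(2mKE) = √(2 × 1.884 × 10⁻²⁸ × 4.069 × 10⁻¹⁵) = 1.238 × 10⁻²¹ kg·m/s.
λ = h/p = 6.626 × 10⁻³⁴ / 1.238 × 10⁻²¹ = 5.35 × 10⁻¹³ m = 535 fm.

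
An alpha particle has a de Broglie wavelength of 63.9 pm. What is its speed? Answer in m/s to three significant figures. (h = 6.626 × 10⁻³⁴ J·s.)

v = 1560 m/s

p = h/λ = 6.626 × 10⁻³⁴ / 6.390 × 10⁻¹¹ = 1.037 × 10⁻²³ kg·m/s.
v = p/m = 1.037 × 10⁻²³ / 6.645 × 10⁻²⁷ = 1.56 × 10³ m/s = 1560 m/s.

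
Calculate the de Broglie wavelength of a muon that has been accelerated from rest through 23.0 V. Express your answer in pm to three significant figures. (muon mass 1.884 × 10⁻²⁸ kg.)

λ = 17.8 pm

KE = eV = 1.602 × 10⁻¹⁹ × 23.00 = 3.685 × 10⁻¹⁸ J.
p = √(2mKE) = √(2 × 1.884 × 10⁻²⁸ × 3.685 × 10⁻¹⁸) = 3.726 × 10⁻²³ kg·m/s.
λ = h/p = 6.626 × 10⁻³⁴ / 3.726 × 10⁻²³ = 1.78 × 10⁻¹¹ m = 17.8 pm.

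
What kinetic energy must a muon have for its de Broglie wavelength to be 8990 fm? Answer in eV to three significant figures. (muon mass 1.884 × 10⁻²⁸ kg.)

p = h/λ = 6.626 × 10⁻³⁴ / 8.990 × 10⁻¹² = 7.370 × 10⁻²³ kg·m/s.
KE = p²/(2m) = (7.370 × 10⁻²³)² / (2 × 1.884 × 10⁻²⁸) = 1.442 × 10⁻¹⁷ J = 90.0 eV.

KE = 90.0 eV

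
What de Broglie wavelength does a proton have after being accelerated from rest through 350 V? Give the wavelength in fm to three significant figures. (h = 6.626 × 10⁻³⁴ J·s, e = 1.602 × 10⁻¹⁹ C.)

λ = 1530 fm

KE = eV = 1.602 × 10⁻¹⁹ × 350.0 = 5.607 × 10⁻¹⁷ J.
p = √(2mKE) = √(2 × 1.673 × 10⁻²⁷ × 5.607 × 10⁻¹⁷) = 4.331 × 10⁻²² kg·m/s.
λ = h/p = 6.626 × 10⁻³⁴ / 4.331 × 10⁻²² = 1.53 × 10⁻¹² m = 1530 fm.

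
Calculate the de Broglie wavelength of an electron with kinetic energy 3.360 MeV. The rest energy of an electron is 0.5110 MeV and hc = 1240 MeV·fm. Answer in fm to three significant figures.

λ = 323 fm

Total energy E = KE + m₀c² = 3.360 + 0.5110 = 3.8710 MeV.
(pc)² = E² − (m₀c²)² = (3.8710)² − (0.5110)² = 14.72 MeV², so pc = 3.837 MeV.
λ = hc/(pc) = 1240 MeV·fm / 3.837 MeV = 323 fm.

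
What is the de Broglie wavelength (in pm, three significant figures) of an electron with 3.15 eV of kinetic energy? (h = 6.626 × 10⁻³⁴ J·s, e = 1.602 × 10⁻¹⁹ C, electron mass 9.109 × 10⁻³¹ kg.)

λ = 691 pm

KE = 3.15 eV = 5.046 × 10⁻¹⁹ J.
p = √(2mKE) = √(2 × 9.109 × 10⁻³¹ × 5.046 × 10⁻¹⁹) = 9.588 × 10⁻²⁵ kg·m/s.
λ = h/p = 6.626 × 10⁻³⁴ / 9.588 × 10⁻²⁵ = 6.91 × 10⁻¹⁰ m = 691 pm.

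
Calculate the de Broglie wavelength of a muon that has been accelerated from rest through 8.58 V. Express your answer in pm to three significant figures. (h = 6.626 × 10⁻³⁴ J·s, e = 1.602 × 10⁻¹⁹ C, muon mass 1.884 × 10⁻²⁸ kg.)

KE = eV = 1.602 × 10⁻¹⁹ × 8.580 = 1.375 × 10⁻¹⁸ J.
p = √(2mKE) = √(2 × 1.884 × 10⁻²⁸ × 1.375 × 10⁻¹⁸) = 2.276 × 10⁻²³ kg·m/s.
λ = h/p = 6.626 × 10⁻³⁴ / 2.276 × 10⁻²³ = 2.91 × 10⁻¹¹ m = 29.1 pm.

λ = 29.1 pm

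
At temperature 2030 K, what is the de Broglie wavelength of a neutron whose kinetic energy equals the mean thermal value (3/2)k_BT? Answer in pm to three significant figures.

KE = (3/2)k_BT = 1.5 × 1.381 × 10⁻²³ × 2030 = 4.205 × 10⁻²⁰ J.
p = √(2mKE) = √(2 × 1.675 × 10⁻²⁷ × 4.205 × 10⁻²⁰) = 1.187 × 10⁻²³ kg·m/s.
λ = h/p = 5.58 × 10⁻¹¹ m = 55.8 pm.

λ = 55.8 pm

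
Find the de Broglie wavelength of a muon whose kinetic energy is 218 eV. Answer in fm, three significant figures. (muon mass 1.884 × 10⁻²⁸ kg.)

λ = 5780 fm

KE = 218 eV = 3.492 × 10⁻¹⁷ J.
p = √(2mKE) = √(2 × 1.884 × 10⁻²⁸ × 3.492 × 10⁻¹⁷) = 1.147 × 10⁻²² kg·m/s.
λ = h/p = 6.626 × 10⁻³⁴ / 1.147 × 10⁻²² = 5.78 × 10⁻¹² m = 5780 fm.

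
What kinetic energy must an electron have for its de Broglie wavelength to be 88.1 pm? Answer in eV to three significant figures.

KE = 194 eV

p = h/λ = 6.626 × 10⁻³⁴ / 8.810 × 10⁻¹¹ = 7.521 × 10⁻²⁴ kg·m/s.
KE = p²/(2m) = (7.521 × 10⁻²⁴)² / (2 × 9.109 × 10⁻³¹) = 3.105 × 10⁻¹⁷ J = 194 eV.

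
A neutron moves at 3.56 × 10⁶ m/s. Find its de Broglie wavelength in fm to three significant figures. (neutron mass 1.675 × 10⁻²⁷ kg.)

p = mv = 1.675 × 10⁻²⁷ × 3.56 × 10⁶ = 5.963 × 10⁻²¹ kg·m/s.
λ = h/p = 6.626 × 10⁻³⁴ / 5.963 × 10⁻²¹ = 1.11 × 10⁻¹³ m = 111 fm.

λ = 111 fm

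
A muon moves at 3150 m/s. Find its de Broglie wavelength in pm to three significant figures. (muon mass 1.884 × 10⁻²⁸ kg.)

p = mv = 1.884 × 10⁻²⁸ × 3150 = 5.935 × 10⁻²⁵ kg·m/s.
λ = h/p = 6.626 × 10⁻³⁴ / 5.935 × 10⁻²⁵ = 1.12 × 10⁻⁹ m = 1120 pm.

λ = 1120 pm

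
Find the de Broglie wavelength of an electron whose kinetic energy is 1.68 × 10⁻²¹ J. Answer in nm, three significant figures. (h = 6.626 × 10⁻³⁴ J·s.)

p = √(2mKE) = √(2 × 9.109 × 10⁻³¹ × 1.680 × 10⁻²¹) = 5.532 × 10⁻²⁶ kg·m/s.
λ = h/p = 6.626 × 10⁻³⁴ / 5.532 × 10⁻²⁶ = 1.20 × 10⁻⁸ m = 12.0 nm.

λ = 12.0 nm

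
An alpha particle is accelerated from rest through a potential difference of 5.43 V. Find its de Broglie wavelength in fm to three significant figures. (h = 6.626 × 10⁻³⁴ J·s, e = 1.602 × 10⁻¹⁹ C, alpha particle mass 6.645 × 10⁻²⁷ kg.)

KE = 2eV = 2 × 1.602 × 10⁻¹⁹ × 5.430 = 1.740 × 10⁻¹⁸ J.
p = √(2mKE) = √(2 × 6.645 × 10⁻²⁷ × 1.740 × 10⁻¹⁸) = 1.521 × 10⁻²² kg·m/s.
λ = h/p = 6.626 × 10⁻³⁴ / 1.521 × 10⁻²² = 4.36 × 10⁻¹² m = 4360 fm.

λ = 4360 fm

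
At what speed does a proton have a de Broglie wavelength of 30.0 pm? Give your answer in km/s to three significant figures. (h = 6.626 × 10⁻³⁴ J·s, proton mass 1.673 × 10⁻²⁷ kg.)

v = 13.2 km/s

p = h/λ = 6.626 × 10⁻³⁴ / 3.000 × 10⁻¹¹ = 2.209 × 10⁻²³ kg·m/s.
v = p/m = 2.209 × 10⁻²³ / 1.673 × 10⁻²⁷ = 1.32 × 10⁴ m/s = 13.2 km/s.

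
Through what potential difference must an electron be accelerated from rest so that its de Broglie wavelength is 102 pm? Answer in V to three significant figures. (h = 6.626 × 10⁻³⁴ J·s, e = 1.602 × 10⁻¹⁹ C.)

p = h/λ = 6.626 × 10⁻³⁴ / 1.020 × 10⁻¹⁰ = 6.496 × 10⁻²⁴ kg·m/s.
KE = p²/(2m) = 2.316 × 10⁻¹⁷ J.
V = KE/e = 2.316 × 10⁻¹⁷ / (1.602 × 10⁻¹⁹) = 145 V.

V = 145 V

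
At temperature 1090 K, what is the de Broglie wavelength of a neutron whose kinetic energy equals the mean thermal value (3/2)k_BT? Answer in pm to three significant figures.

λ = 76.2 pm

KE = (3/2)k_BT = 1.5 × 1.381 × 10⁻²³ × 1090 = 2.258 × 10⁻²⁰ J.
p = √(2mKE) = √(2 × 1.675 × 10⁻²⁷ × 2.258 × 10⁻²⁰) = 8.697 × 10⁻²⁴ kg·m/s.
λ = h/p = 7.62 × 10⁻¹¹ m = 76.2 pm.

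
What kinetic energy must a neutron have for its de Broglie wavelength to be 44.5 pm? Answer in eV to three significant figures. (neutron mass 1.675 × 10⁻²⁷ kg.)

KE = 0.413 eV

p = h/λ = 6.626 × 10⁻³⁴ / 4.450 × 10⁻¹¹ = 1.489 × 10⁻²³ kg·m/s.
KE = p²/(2m) = (1.489 × 10⁻²³)² / (2 × 1.675 × 10⁻²⁷) = 6.618 × 10⁻²⁰ J = 0.413 eV.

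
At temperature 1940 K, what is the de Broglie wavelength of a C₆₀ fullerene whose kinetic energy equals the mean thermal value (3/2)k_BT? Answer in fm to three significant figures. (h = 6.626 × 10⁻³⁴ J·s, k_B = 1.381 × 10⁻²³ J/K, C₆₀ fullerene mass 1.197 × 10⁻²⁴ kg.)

λ = 2140 fm

KE = (3/2)k_BT = 1.5 × 1.381 × 10⁻²³ × 1940 = 4.019 × 10⁻²⁰ J.
p = √(2mKE) = √(2 × 1.197 × 10⁻²⁴ × 4.019 × 10⁻²⁰) = 3.102 × 10⁻²² kg·m/s.
λ = h/p = 2.14 × 10⁻¹² m = 2140 fm.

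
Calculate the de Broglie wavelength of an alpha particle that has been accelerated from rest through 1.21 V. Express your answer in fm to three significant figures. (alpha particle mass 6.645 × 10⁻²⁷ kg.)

KE = 2eV = 2 × 1.602 × 10⁻¹⁹ × 1.210 = 3.877 × 10⁻¹⁹ J.
p = √(2mKE) = √(2 × 6.645 × 10⁻²⁷ × 3.877 × 10⁻¹⁹) = 7.178 × 10⁻²³ kg·m/s.
λ = h/p = 6.626 × 10⁻³⁴ / 7.178 × 10⁻²³ = 9.23 × 10⁻¹² m = 9230 fm.

λ = 9230 fm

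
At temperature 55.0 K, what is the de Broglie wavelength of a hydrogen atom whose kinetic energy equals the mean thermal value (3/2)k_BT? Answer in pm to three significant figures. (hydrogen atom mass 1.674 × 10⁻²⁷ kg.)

KE = (3/2)k_BT = 1.5 × 1.381 × 10⁻²³ × 55.0 = 1.139 × 10⁻²¹ J.
p = √(2mKE) = √(2 × 1.674 × 10⁻²⁷ × 1.139 × 10⁻²¹) = 1.953 × 10⁻²⁴ kg·m/s.
λ = h/p = 3.39 × 10⁻¹⁰ m = 339 pm.

λ = 339 pm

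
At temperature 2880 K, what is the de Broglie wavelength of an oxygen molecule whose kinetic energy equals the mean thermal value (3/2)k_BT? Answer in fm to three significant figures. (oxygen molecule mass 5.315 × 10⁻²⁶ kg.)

KE = (3/2)k_BT = 1.5 × 1.381 × 10⁻²³ × 2880 = 5.966 × 10⁻²⁰ J.
p = √(2mKE) = √(2 × 5.315 × 10⁻²⁶ × 5.966 × 10⁻²⁰) = 7.964 × 10⁻²³ kg·m/s.
λ = h/p = 8.32 × 10⁻¹² m = 8320 fm.

λ = 8320 fm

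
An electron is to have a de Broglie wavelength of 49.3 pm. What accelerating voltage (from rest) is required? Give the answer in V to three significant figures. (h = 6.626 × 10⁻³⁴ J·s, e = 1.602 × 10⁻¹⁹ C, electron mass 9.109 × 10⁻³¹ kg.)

p = h/λ = 6.626 × 10⁻³⁴ / 4.930 × 10⁻¹¹ = 1.344 × 10⁻²³ kg·m/s.
KE = p²/(2m) = 9.915 × 10⁻¹⁷ J.
V = KE/e = 9.915 × 10⁻¹⁷ / (1.602 × 10⁻¹⁹) = 619 V.

V = 619 V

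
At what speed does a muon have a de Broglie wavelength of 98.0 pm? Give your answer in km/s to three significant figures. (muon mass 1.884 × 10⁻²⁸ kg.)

p = h/λ = 6.626 × 10⁻³⁴ / 9.800 × 10⁻¹¹ = 6.761 × 10⁻²⁴ kg·m/s.
v = p/m = 6.761 × 10⁻²⁴ / 1.884 × 10⁻²⁸ = 3.59 × 10⁴ m/s = 35.9 km/s.

v = 35.9 km/s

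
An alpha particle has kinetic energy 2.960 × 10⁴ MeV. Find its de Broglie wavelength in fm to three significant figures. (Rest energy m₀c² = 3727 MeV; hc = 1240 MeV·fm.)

λ = 0.0374 fm

Total energy E = KE + m₀c² = 2.960 × 10⁴ + 3727 = 33327 MeV.
(pc)² = E² − (m₀c²)² = (33327)² − (3727)² = 1.097 × 10⁹ MeV², so pc = 3.312 × 10⁴ MeV.
λ = hc/(pc) = 1240 MeV·fm / 3.312 × 10⁴ MeV = 0.0374 fm.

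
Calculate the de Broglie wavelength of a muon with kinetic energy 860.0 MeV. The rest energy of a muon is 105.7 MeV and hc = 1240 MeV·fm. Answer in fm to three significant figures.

λ = 1.29 fm

Total energy E = KE + m₀c² = 860.0 + 105.7 = 965.7 MeV.
(pc)² = E² − (m₀c²)² = (965.7)² − (105.7)² = 9.214 × 10⁵ MeV², so pc = 959.9 MeV.
λ = hc/(pc) = 1240 MeV·fm / 959.9 MeV = 1.29 fm.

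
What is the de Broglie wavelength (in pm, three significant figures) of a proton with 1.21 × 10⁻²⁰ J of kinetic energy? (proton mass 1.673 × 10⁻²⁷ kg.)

λ = 104 pm

p = √(2mKE) = √(2 × 1.673 × 10⁻²⁷ × 1.210 × 10⁻²⁰) = 6.363 × 10⁻²⁴ kg·m/s.
λ = h/p = 6.626 × 10⁻³⁴ / 6.363 × 10⁻²⁴ = 1.04 × 10⁻¹⁰ m = 104 pm.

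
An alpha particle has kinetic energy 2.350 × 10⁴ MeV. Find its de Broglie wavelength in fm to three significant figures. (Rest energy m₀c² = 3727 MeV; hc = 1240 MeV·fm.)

λ = 0.0460 fm

Total energy E = KE + m₀c² = 2.350 × 10⁴ + 3727 = 27227 MeV.
(pc)² = E² − (m₀c²)² = (27227)² − (3727)² = 7.274 × 10⁸ MeV², so pc = 2.697 × 10⁴ MeV.
λ = hc/(pc) = 1240 MeV·fm / 2.697 × 10⁴ MeV = 0.0460 fm.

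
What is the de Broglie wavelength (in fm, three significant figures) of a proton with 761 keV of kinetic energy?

λ = 32.8 fm

KE = 761 keV = 1.219 × 10⁻¹³ J.
p = √(2mKE) = √(2 × 1.673 × 10⁻²⁷ × 1.219 × 10⁻¹³) = 2.020 × 10⁻²⁰ kg·m/s.
λ = h/p = 6.626 × 10⁻³⁴ / 2.020 × 10⁻²⁰ = 3.28 × 10⁻¹⁴ m = 32.8 fm.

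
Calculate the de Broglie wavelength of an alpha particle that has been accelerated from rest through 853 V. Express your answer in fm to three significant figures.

λ = 348 fm

KE = 2eV = 2 × 1.602 × 10⁻¹⁹ × 853.0 = 2.733 × 10⁻¹⁶ J.
p = √(2mKE) = √(2 × 6.645 × 10⁻²⁷ × 2.733 × 10⁻¹⁶) = 1.906 × 10⁻²¹ kg·m/s.
λ = h/p = 6.626 × 10⁻³⁴ / 1.906 × 10⁻²¹ = 3.48 × 10⁻¹³ m = 348 fm.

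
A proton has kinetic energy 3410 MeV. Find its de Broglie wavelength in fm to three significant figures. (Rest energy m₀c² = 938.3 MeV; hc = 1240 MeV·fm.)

Total energy E = KE + m₀c² = 3410 + 938.3 = 4348.3 MeV.
(pc)² = E² − (m₀c²)² = (4348.3)² − (938.3)² = 1.803 × 10⁷ MeV², so pc = 4246 MeV.
λ = hc/(pc) = 1240 MeV·fm / 4246 MeV = 0.292 fm.

λ = 0.292 fm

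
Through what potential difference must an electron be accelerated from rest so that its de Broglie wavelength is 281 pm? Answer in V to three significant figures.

V = 19.1 V

p = h/λ = 6.626 × 10⁻³⁴ / 2.810 × 10⁻¹⁰ = 2.358 × 10⁻²⁴ kg·m/s.
KE = p²/(2m) = 3.052 × 10⁻¹⁸ J.
V = KE/e = 3.052 × 10⁻¹⁸ / (1.602 × 10⁻¹⁹) = 19.1 V.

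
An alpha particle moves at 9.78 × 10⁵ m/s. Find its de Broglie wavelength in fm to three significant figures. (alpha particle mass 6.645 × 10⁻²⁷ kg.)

p = mv = 6.645 × 10⁻²⁷ × 9.78 × 10⁵ = 6.499 × 10⁻²¹ kg·m/s.
λ = h/p = 6.626 × 10⁻³⁴ / 6.499 × 10⁻²¹ = 1.02 × 10⁻¹³ m = 102 fm.

λ = 102 fm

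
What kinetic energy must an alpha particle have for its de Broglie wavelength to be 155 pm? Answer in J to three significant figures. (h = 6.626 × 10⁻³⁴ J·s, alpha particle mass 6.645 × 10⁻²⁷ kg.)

KE = 1.38 × 10⁻²¹ J

p = h/λ = 6.626 × 10⁻³⁴ / 1.550 × 10⁻¹⁰ = 4.275 × 10⁻²⁴ kg·m/s.
KE = p²/(2m) = (4.275 × 10⁻²⁴)² / (2 × 6.645 × 10⁻²⁷) = 1.375 × 10⁻²¹ J = 1.38 × 10⁻²¹ J.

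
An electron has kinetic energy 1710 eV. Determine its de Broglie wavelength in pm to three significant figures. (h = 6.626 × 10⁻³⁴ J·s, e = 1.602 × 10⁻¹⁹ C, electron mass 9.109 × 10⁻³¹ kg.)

KE = 1710 eV = 2.739 × 10⁻¹⁶ J.
p = √(2mKE) = √(2 × 9.109 × 10⁻³¹ × 2.739 × 10⁻¹⁶) = 2.234 × 10⁻²³ kg·m/s.
λ = h/p = 6.626 × 10⁻³⁴ / 2.234 × 10⁻²³ = 2.97 × 10⁻¹¹ m = 29.7 pm.

λ = 29.7 pm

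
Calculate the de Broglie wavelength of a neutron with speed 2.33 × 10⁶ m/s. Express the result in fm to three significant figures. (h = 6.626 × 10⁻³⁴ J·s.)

λ = 170 fm

p = mv = 1.675 × 10⁻²⁷ × 2.33 × 10⁶ = 3.903 × 10⁻²¹ kg·m/s.
λ = h/p = 6.626 × 10⁻³⁴ / 3.903 × 10⁻²¹ = 1.70 × 10⁻¹³ m = 170 fm.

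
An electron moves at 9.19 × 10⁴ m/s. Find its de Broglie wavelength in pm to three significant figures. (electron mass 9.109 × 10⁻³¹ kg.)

p = mv = 9.109 × 10⁻³¹ × 9.19 × 10⁴ = 8.371 × 10⁻²⁶ kg·m/s.
λ = h/p = 6.626 × 10⁻³⁴ / 8.371 × 10⁻²⁶ = 7.92 × 10⁻⁹ m = 7920 pm.

λ = 7920 pm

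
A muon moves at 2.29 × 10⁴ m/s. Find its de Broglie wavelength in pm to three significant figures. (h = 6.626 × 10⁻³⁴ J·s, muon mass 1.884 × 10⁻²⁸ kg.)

p = mv = 1.884 × 10⁻²⁸ × 2.29 × 10⁴ = 4.314 × 10⁻²⁴ kg·m/s.
λ = h/p = 6.626 × 10⁻³⁴ / 4.314 × 10⁻²⁴ = 1.54 × 10⁻¹⁰ m = 154 pm.

λ = 154 pm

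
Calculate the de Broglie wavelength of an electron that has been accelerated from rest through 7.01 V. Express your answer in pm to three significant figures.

λ = 463 pm

KE = eV = 1.602 × 10⁻¹⁹ × 7.010 = 1.123 × 10⁻¹⁸ J.
p = √(2mKE) = √(2 × 9.109 × 10⁻³¹ × 1.123 × 10⁻¹⁸) = 1.430 × 10⁻²⁴ kg·m/s.
λ = h/p = 6.626 × 10⁻³⁴ / 1.430 × 10⁻²⁴ = 4.63 × 10⁻¹⁰ m = 463 pm.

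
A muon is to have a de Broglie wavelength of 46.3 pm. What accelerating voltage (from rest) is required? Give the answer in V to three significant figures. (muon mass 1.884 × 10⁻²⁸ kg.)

p = h/λ = 6.626 × 10⁻³⁴ / 4.630 × 10⁻¹¹ = 1.431 × 10⁻²³ kg·m/s.
KE = p²/(2m) = 5.435 × 10⁻¹⁹ J.
V = KE/e = 5.435 × 10⁻¹⁹ / (1.602 × 10⁻¹⁹) = 3.39 V.

V = 3.39 V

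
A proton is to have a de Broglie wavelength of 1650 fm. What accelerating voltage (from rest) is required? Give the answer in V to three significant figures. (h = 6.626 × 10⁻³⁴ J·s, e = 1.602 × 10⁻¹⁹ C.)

V = 301 V

p = h/λ = 6.626 × 10⁻³⁴ / 1.650 × 10⁻¹² = 4.016 × 10⁻²² kg·m/s.
KE = p²/(2m) = 4.820 × 10⁻¹⁷ J.
V = KE/e = 4.820 × 10⁻¹⁷ / (1.602 × 10⁻¹⁹) = 301 V.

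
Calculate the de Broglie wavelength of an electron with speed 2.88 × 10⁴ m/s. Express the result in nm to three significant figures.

p = mv = 9.109 × 10⁻³¹ × 2.88 × 10⁴ = 2.623 × 10⁻²⁶ kg·m/s.
λ = h/p = 6.626 × 10⁻³⁴ / 2.623 × 10⁻²⁶ = 2.53 × 10⁻⁸ m = 25.3 nm.

λ = 25.3 nm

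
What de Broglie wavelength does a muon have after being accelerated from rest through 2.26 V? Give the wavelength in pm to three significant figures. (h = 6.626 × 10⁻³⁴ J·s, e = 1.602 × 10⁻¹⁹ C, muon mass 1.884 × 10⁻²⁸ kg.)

KE = eV = 1.602 × 10⁻¹⁹ × 2.260 = 3.621 × 10⁻¹⁹ J.
p = √(2mKE) = √(2 × 1.884 × 10⁻²⁸ × 3.621 × 10⁻¹⁹) = 1.168 × 10⁻²³ kg·m/s.
λ = h/p = 6.626 × 10⁻³⁴ / 1.168 × 10⁻²³ = 5.67 × 10⁻¹¹ m = 56.7 pm.

λ = 56.7 pm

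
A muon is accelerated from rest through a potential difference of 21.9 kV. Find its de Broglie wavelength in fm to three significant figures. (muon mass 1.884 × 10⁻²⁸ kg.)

λ = 576 fm

KE = eV = 1.602 × 10⁻¹⁹ × 2.190 × 10⁴ = 3.508 × 10⁻¹⁵ J.
p = √(2mKE) = √(2 × 1.884 × 10⁻²⁸ × 3.508 × 10⁻¹⁵) = 1.150 × 10⁻²¹ kg·m/s.
λ = h/p = 6.626 × 10⁻³⁴ / 1.150 × 10⁻²¹ = 5.76 × 10⁻¹³ m = 576 fm.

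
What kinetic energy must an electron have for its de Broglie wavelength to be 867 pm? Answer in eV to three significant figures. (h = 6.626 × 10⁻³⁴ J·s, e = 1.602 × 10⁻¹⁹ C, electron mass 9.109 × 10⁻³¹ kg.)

p = h/λ = 6.626 × 10⁻³⁴ / 8.670 × 10⁻¹⁰ = 7.642 × 10⁻²⁵ kg·m/s.
KE = p²/(2m) = (7.642 × 10⁻²⁵)² / (2 × 9.109 × 10⁻³¹) = 3.206 × 10⁻¹⁹ J = 2.00 eV.

KE = 2.00 eV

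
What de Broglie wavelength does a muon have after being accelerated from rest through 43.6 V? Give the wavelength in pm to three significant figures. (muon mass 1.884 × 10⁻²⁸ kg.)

λ = 12.9 pm

KE = eV = 1.602 × 10⁻¹⁹ × 43.60 = 6.985 × 10⁻¹⁸ J.
p = √(2mKE) = √(2 × 1.884 × 10⁻²⁸ × 6.985 × 10⁻¹⁸) = 5.130 × 10⁻²³ kg·m/s.
λ = h/p = 6.626 × 10⁻³⁴ / 5.130 × 10⁻²³ = 1.29 × 10⁻¹¹ m = 12.9 pm.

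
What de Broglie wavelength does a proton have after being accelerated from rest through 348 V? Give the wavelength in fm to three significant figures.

λ = 1530 fm

KE = eV = 1.602 × 10⁻¹⁹ × 348.0 = 5.575 × 10⁻¹⁷ J.
p = √(2mKE) = √(2 × 1.673 × 10⁻²⁷ × 5.575 × 10⁻¹⁷) = 4.319 × 10⁻²² kg·m/s.
λ = h/p = 6.626 × 10⁻³⁴ / 4.319 × 10⁻²² = 1.53 × 10⁻¹² m = 1530 fm.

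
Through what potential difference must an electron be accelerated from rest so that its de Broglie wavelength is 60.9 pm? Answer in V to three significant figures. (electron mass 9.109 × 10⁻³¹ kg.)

p = h/λ = 6.626 × 10⁻³⁴ / 6.090 × 10⁻¹¹ = 1.088 × 10⁻²³ kg·m/s.
KE = p²/(2m) = 6.498 × 10⁻¹⁷ J.
V = KE/e = 6.498 × 10⁻¹⁷ / (1.602 × 10⁻¹⁹) = 406 V.

V = 406 V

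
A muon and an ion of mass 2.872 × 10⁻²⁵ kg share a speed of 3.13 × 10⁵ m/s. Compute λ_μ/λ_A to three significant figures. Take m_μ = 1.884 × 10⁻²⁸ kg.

λ_μ/λ_A = 1520

At fixed v, p = mv so λ = h/(mv) ∝ 1/m.
λ_μ/λ_A = m_A/m_μ = 2.872 × 10⁻²⁵/1.884 × 10⁻²⁸ = 1520.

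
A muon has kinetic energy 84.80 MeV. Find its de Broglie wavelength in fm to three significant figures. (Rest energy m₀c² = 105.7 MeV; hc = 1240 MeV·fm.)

λ = 7.82 fm

Total energy E = KE + m₀c² = 84.80 + 105.7 = 190.50 MeV.
(pc)² = E² − (m₀c²)² = (190.50)² − (105.7)² = 2.512 × 10⁴ MeV², so pc = 158.5 MeV.
λ = hc/(pc) = 1240 MeV·fm / 158.5 MeV = 7.82 fm.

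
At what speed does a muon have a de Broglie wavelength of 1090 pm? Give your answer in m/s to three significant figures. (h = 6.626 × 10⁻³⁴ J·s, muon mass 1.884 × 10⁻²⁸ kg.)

v = 3230 m/s

p = h/λ = 6.626 × 10⁻³⁴ / 1.090 × 10⁻⁹ = 6.079 × 10⁻²⁵ kg·m/s.
v = p/m = 6.079 × 10⁻²⁵ / 1.884 × 10⁻²⁸ = 3.23 × 10³ m/s = 3230 m/s.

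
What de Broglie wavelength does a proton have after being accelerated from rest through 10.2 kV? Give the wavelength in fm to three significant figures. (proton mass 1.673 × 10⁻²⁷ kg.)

λ = 283 fm

KE = eV = 1.602 × 10⁻¹⁹ × 1.020 × 10⁴ = 1.634 × 10⁻¹⁵ J.
p = √(2mKE) = √(2 × 1.673 × 10⁻²⁷ × 1.634 × 10⁻¹⁵) = 2.338 × 10⁻²¹ kg·m/s.
λ = h/p = 6.626 × 10⁻³⁴ / 2.338 × 10⁻²¹ = 2.83 × 10⁻¹³ m = 283 fm.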